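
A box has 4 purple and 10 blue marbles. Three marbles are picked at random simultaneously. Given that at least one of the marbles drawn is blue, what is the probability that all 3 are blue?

P(all 3 blue) = C(10,3)/C(14,3) = 30/91; P(at least one blue) = 1 − C(4,3)/C(14,3) = 90/91.
Since 'all 3 blue' ⊆ 'at least one blue', P(all 3 | at least one) = 30/91 / 90/91 = 1/3 ≈ 0.3333.

1/3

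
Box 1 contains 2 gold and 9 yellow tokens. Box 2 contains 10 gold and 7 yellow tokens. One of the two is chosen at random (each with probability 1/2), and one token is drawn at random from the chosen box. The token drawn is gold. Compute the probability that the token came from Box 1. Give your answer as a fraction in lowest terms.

17/72

P(gold | Box 1) = 2/11; P(gold | Box 2) = 10/17.
P(gold) = 1/2·2/11 + 1/2·10/17 = 72/187.
By Bayes' rule, P(Box 1 | gold) = 1/11 / 72/187 = 17/72 ≈ 0.2361.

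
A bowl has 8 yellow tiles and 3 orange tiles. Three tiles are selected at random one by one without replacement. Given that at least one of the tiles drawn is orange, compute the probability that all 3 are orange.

P(all 3 orange) = C(3,3)/C(11,3) = 1/165; P(at least one orange) = 1 − C(8,3)/C(11,3) = 109/165.
Since 'all 3 orange' ⊆ 'at least one orange', P(all 3 | at least one) = 1/165 / 109/165 = 1/109 ≈ 0.0092.

1/109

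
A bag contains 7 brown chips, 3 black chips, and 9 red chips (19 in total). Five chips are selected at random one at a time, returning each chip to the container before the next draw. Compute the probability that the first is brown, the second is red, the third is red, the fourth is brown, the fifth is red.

Multiply the conditional probability of each draw in order, with replacement (the composition resets each draw).
P = (7/19) · (9/19) · (9/19) · (7/19) · (9/19) = 35721/2476099 ≈ 0.0144.

35721/2476099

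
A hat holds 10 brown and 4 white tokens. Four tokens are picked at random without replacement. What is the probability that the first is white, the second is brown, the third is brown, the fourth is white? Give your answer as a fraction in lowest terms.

45/1001

Multiply the conditional probability of each draw in order, without replacement, so each draw removes one from its color and from the total.
P = (4/14) · (10/13) · (9/12) · (3/11) = 45/1001 ≈ 0.0450.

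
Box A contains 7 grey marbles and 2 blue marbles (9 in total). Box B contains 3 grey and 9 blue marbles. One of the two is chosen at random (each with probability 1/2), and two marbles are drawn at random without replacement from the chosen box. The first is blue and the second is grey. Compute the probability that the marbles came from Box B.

81/158

P(E | Box A) = 7/36; P(E | Box B) = 9/44.
P(E) = 1/2·7/36 + 1/2·9/44 = 79/396.
By Bayes' rule, P(Box B | E) = 9/88 / 79/396 = 81/158 ≈ 0.5127.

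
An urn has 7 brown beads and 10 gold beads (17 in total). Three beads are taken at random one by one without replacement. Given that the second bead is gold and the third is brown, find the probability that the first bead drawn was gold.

3/5

P(first=gold and the second bead is gold and the third is brown) = (10/17)·(9/16)·(7/15) = 21/136.
P(E) = Σ over first color = 7/68 + 21/136 = 35/136.
By Bayes, P(first=gold | E) = 21/136 / 35/136 = 3/5 ≈ 0.6000.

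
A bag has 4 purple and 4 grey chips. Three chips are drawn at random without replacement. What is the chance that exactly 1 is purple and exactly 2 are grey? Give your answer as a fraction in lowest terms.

3/7

Unordered draws without replacement: count favorable combinations over C(8,3).
Favorable = C(4,1) · C(4,2) = 24; total = C(8,3) = 56.
P = 24/56 = 3/7 ≈ 0.4286.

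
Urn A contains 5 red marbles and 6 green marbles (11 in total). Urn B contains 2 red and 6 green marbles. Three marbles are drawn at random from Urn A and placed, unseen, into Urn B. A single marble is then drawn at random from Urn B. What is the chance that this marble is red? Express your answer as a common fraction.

Condition on how many of the transferred marbles are red (from Urn A: 5 red of 11; then Urn B has 11 total).
  0 red: C(5,0)C(6,3)/C(11,3) = 4/33; then P = 2/11
  1 red: C(5,1)C(6,2)/C(11,3) = 5/11; then P = 3/11
  2 red: C(5,2)C(6,1)/C(11,3) = 4/11; then P = 4/11
  3 red: C(5,3)C(6,0)/C(11,3) = 2/33; then P = 5/11
P(red from Urn B) = 37/121 ≈ 0.3058.

37/121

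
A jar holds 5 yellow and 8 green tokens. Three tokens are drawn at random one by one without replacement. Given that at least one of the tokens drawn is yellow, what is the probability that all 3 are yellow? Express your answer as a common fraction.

P(all 3 yellow) = C(5,3)/C(13,3) = 5/143; P(at least one yellow) = 1 − C(8,3)/C(13,3) = 115/143.
Since 'all 3 yellow' ⊆ 'at least one yellow', P(all 3 | at least one) = 5/143 / 115/143 = 1/23 ≈ 0.0435.

1/23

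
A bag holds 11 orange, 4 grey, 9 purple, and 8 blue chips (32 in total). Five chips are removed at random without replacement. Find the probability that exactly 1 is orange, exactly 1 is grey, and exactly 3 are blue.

Unordered draws without replacement: count favorable combinations over C(32,5).
Favorable = C(11,1) · C(4,1) · C(9,0) · C(8,3) = 2464; total = C(32,5) = 201376.
P = 2464/201376 = 11/899 ≈ 0.0122.

11/899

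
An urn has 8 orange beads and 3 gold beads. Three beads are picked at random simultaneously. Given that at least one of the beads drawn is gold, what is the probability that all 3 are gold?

P(all 3 gold) = C(3,3)/C(11,3) = 1/165; P(at least one gold) = 1 − C(8,3)/C(11,3) = 109/165.
Since 'all 3 gold' ⊆ 'at least one gold', P(all 3 | at least one) = 1/165 / 109/165 = 1/109 ≈ 0.0092.

1/109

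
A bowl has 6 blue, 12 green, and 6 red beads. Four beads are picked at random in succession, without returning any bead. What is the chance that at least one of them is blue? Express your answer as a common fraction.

Use the complement: P(at least one blue) = 1 − P(no blue).
P(none) = C(18,4)/C(24,4) = 3060/10626.
So P = 1 − 3060/10626 = 1261/1771 ≈ 0.7120.

1261/1771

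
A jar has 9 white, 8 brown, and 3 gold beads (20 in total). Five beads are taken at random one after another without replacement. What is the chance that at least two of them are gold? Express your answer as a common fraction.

8/57

Sum the hypergeometric tail for j = 2,…,3 gold beads.
Favorable = C(3,2)·C(17,3) + C(3,3)·C(17,2) = 2176; total = C(20,5) = 15504.
P = 2176/15504 = 8/57 ≈ 0.1404.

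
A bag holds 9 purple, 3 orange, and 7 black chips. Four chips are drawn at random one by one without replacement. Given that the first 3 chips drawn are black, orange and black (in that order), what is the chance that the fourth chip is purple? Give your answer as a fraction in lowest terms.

After removing 1 orange, 2 black, the bag has 9 purple out of 16 remaining.
P(fourth is purple | given) = 9/16 ≈ 0.5625.

9/16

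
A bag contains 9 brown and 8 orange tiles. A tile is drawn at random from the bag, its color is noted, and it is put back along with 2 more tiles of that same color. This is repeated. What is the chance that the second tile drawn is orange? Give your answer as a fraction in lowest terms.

Condition on the first draw. If first is orange (prob 8/17), second-orange has prob (10)/(19); if not (prob 9/17), it has prob 8/(19).
P = (8/17)·(10/19) + (9/17)·(8/19) = 8/17 ≈ 0.4706.

8/17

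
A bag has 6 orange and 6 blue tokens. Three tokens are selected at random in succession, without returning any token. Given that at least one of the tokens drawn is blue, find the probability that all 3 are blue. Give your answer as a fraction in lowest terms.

P(all 3 blue) = C(6,3)/C(12,3) = 1/11; P(at least one blue) = 1 − C(6,3)/C(12,3) = 10/11.
Since 'all 3 blue' ⊆ 'at least one blue', P(all 3 | at least one) = 1/11 / 10/11 = 1/10 ≈ 0.1000.

1/10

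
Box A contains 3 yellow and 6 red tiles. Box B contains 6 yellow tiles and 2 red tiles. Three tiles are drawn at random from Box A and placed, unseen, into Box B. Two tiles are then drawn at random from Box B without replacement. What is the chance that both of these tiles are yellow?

17/44

Condition on how many of the transferred tiles are yellow (from Box A: 3 yellow of 9; then Box B has 11 total).
  0 yellow: C(3,0)C(6,3)/C(9,3) = 5/21; then P = C(6,2)/C(11,2) = 3/11
  1 yellow: C(3,1)C(6,2)/C(9,3) = 15/28; then P = C(7,2)/C(11,2) = 21/55
  2 yellow: C(3,2)C(6,1)/C(9,3) = 3/14; then P = C(8,2)/C(11,2) = 28/55
  3 yellow: C(3,3)C(6,0)/C(9,3) = 1/84; then P = C(9,2)/C(11,2) = 36/55
P(both yellow) = 17/44 ≈ 0.3864.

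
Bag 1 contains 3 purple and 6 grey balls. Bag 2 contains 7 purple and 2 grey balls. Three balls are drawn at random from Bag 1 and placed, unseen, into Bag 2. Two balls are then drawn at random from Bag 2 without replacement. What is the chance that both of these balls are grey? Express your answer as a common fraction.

25/264

Condition on how many of the transferred balls are grey (from Bag 1: 6 grey of 9; then Bag 2 has 12 total).
  0 grey: C(6,0)C(3,3)/C(9,3) = 1/84; then P = C(2,2)/C(12,2) = 1/66
  1 grey: C(6,1)C(3,2)/C(9,3) = 3/14; then P = C(3,2)/C(12,2) = 1/22
  2 grey: C(6,2)C(3,1)/C(9,3) = 15/28; then P = C(4,2)/C(12,2) = 1/11
  3 grey: C(6,3)C(3,0)/C(9,3) = 5/21; then P = C(5,2)/C(12,2) = 5/33
P(both grey) = 25/264 ≈ 0.0947.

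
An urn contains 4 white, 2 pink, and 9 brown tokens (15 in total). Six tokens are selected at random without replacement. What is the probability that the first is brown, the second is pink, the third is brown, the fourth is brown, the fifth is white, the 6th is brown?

24/3575

Multiply the conditional probability of each draw in order, without replacement, so each draw removes one from its color and from the total.
P = (9/15) · (2/14) · (8/13) · (7/12) · (4/11) · (6/10) = 24/3575 ≈ 0.0067.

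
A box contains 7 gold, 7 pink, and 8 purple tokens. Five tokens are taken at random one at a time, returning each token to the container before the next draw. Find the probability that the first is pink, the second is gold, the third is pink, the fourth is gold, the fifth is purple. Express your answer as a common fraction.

2401/644204

Multiply the conditional probability of each draw in order, with replacement (the composition resets each draw).
P = (7/22) · (7/22) · (7/22) · (7/22) · (8/22) = 2401/644204 ≈ 0.0037.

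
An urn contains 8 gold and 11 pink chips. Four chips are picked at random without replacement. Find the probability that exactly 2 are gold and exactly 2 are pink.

385/969

Unordered draws without replacement: count favorable combinations over C(19,4).
Favorable = C(8,2) · C(11,2) = 1540; total = C(19,4) = 3876.
P = 1540/3876 = 385/969 ≈ 0.3973.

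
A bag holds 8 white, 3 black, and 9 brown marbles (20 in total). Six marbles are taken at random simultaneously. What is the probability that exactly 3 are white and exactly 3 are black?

7/4845

Unordered draws without replacement: count favorable combinations over C(20,6).
Favorable = C(8,3) · C(3,3) · C(9,0) = 56; total = C(20,6) = 38760.
P = 56/38760 = 7/4845 ≈ 0.0014.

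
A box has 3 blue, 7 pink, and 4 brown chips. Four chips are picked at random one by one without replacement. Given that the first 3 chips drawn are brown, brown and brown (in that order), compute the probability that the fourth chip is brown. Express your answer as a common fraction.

After removing 3 brown, the box has 1 brown out of 11 remaining.
P(fourth is brown | given) = 1/11 ≈ 0.0909.

1/11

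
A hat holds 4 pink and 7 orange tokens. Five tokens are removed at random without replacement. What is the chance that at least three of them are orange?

Sum the hypergeometric tail for j = 3,…,5 orange tokens.
Favorable = C(7,3)·C(4,2) + C(7,4)·C(4,1) + C(7,5)·C(4,0) = 371; total = C(11,5) = 462.
P = 371/462 = 53/66 ≈ 0.8030.

53/66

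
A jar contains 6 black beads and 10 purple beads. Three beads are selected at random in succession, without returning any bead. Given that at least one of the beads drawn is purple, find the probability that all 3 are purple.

2/9

P(all 3 purple) = C(10,3)/C(16,3) = 3/14; P(at least one purple) = 1 − C(6,3)/C(16,3) = 27/28.
Since 'all 3 purple' ⊆ 'at least one purple', P(all 3 | at least one) = 3/14 / 27/28 = 2/9 ≈ 0.2222.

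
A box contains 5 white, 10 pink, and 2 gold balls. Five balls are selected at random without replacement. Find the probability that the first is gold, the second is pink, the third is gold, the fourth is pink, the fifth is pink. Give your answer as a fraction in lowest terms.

3/1547

Multiply the conditional probability of each draw in order, without replacement, so each draw removes one from its color and from the total.
P = (2/17) · (10/16) · (1/15) · (9/14) · (8/13) = 3/1547 ≈ 0.0019.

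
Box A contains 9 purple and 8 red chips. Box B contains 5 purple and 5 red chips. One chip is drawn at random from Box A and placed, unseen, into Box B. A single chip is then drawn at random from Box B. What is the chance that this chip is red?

Condition on how many of the transferred chips are red (from Box A: 8 red of 17; then Box B has 11 total).
  0 red: C(8,0)C(9,1)/C(17,1) = 9/17; then P = 5/11
  1 red: C(8,1)C(9,0)/C(17,1) = 8/17; then P = 6/11
P(red from Box B) = 93/187 ≈ 0.4973.

93/187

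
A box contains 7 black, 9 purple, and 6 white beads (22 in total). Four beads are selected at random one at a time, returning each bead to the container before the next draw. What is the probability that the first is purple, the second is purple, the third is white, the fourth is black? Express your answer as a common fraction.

1701/117128

Multiply the conditional probability of each draw in order, with replacement (the composition resets each draw).
P = (9/22) · (9/22) · (6/22) · (7/22) = 1701/117128 ≈ 0.0145.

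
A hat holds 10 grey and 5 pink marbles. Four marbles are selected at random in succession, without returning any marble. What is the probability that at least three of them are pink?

Sum the hypergeometric tail for j = 3,…,4 pink marbles.
Favorable = C(5,3)·C(10,1) + C(5,4)·C(10,0) = 105; total = C(15,4) = 1365.
P = 105/1365 = 1/13 ≈ 0.0769.

1/13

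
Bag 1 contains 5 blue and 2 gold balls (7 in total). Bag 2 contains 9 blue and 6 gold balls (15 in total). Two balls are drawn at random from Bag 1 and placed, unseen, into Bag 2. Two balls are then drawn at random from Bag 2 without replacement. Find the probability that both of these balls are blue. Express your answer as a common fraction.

Condition on how many of the transferred balls are blue (from Bag 1: 5 blue of 7; then Bag 2 has 17 total).
  0 blue: C(5,0)C(2,2)/C(7,2) = 1/21; then P = C(9,2)/C(17,2) = 9/34
  1 blue: C(5,1)C(2,1)/C(7,2) = 10/21; then P = C(10,2)/C(17,2) = 45/136
  2 blue: C(5,2)C(2,0)/C(7,2) = 10/21; then P = C(11,2)/C(17,2) = 55/136
P(both blue) = 37/102 ≈ 0.3627.

37/102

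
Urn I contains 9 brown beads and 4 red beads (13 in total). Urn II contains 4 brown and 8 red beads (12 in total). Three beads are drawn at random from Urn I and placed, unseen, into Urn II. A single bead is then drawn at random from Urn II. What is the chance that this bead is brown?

79/195

Condition on how many of the transferred beads are brown (from Urn I: 9 brown of 13; then Urn II has 15 total).
  0 brown: C(9,0)C(4,3)/C(13,3) = 2/143; then P = 4/15
  1 brown: C(9,1)C(4,2)/C(13,3) = 27/143; then P = 5/15
  2 brown: C(9,2)C(4,1)/C(13,3) = 72/143; then P = 6/15
  3 brown: C(9,3)C(4,0)/C(13,3) = 42/143; then P = 7/15
P(brown from Urn II) = 79/195 ≈ 0.4051.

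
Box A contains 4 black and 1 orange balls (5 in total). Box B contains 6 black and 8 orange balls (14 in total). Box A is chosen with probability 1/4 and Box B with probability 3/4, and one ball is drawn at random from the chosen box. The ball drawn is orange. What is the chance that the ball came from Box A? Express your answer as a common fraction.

P(orange | Box A) = 1/5; P(orange | Box B) = 4/7.
P(orange) = 1/4·1/5 + 3/4·4/7 = 67/140.
By Bayes' rule, P(Box A | orange) = 1/20 / 67/140 = 7/67 ≈ 0.1045.

7/67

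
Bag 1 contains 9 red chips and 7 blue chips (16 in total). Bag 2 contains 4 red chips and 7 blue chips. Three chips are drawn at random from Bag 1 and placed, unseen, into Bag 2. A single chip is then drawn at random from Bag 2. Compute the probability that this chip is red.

Condition on how many of the transferred chips are red (from Bag 1: 9 red of 16; then Bag 2 has 14 total).
  0 red: C(9,0)C(7,3)/C(16,3) = 1/16; then P = 4/14
  1 red: C(9,1)C(7,2)/C(16,3) = 27/80; then P = 5/14
  2 red: C(9,2)C(7,1)/C(16,3) = 9/20; then P = 6/14
  3 red: C(9,3)C(7,0)/C(16,3) = 3/20; then P = 7/14
P(red from Bag 2) = 13/32 ≈ 0.4062.

13/32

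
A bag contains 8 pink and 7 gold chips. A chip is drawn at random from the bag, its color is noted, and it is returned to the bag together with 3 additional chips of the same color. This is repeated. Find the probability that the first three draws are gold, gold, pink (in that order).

8/81

Track the composition after each reinforcement of +3.
P = (7/15) · (10/18) · (8/21) = 8/81 ≈ 0.0988.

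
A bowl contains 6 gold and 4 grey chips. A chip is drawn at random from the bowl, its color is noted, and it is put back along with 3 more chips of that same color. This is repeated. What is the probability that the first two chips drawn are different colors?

Either gold then grey, or grey then gold; after the first draw the total is 13.
P = (6/10)·(4/13) + (4/10)·(6/13) = 24/65 ≈ 0.3692.

24/65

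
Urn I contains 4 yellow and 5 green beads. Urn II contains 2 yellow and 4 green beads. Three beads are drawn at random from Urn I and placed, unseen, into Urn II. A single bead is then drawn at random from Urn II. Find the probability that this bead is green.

Condition on how many of the transferred beads are green (from Urn I: 5 green of 9; then Urn II has 9 total).
  0 green: C(5,0)C(4,3)/C(9,3) = 1/21; then P = 4/9
  1 green: C(5,1)C(4,2)/C(9,3) = 5/14; then P = 5/9
  2 green: C(5,2)C(4,1)/C(9,3) = 10/21; then P = 6/9
  3 green: C(5,3)C(4,0)/C(9,3) = 5/42; then P = 7/9
P(green from Urn II) = 17/27 ≈ 0.6296.

17/27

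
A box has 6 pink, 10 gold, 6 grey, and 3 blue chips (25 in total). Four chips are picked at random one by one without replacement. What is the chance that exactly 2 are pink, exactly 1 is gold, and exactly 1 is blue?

Unordered draws without replacement: count favorable combinations over C(25,4).
Favorable = C(6,2) · C(10,1) · C(6,0) · C(3,1) = 450; total = C(25,4) = 12650.
P = 450/12650 = 9/253 ≈ 0.0356.

9/253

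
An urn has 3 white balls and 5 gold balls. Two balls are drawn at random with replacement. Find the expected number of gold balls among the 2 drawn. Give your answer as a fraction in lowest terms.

5/4

By linearity of expectation, E[X] = Σ P(draw i is gold); each independent draw has P(gold) = 5/8.
E[X] = 2 · 5/8 = 5/4 ≈ 1.2500.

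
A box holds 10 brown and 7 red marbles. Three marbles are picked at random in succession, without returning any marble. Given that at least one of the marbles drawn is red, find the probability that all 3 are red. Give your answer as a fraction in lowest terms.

1/16

P(all 3 red) = C(7,3)/C(17,3) = 7/136; P(at least one red) = 1 − C(10,3)/C(17,3) = 14/17.
Since 'all 3 red' ⊆ 'at least one red', P(all 3 | at least one) = 7/136 / 14/17 = 1/16 ≈ 0.0625.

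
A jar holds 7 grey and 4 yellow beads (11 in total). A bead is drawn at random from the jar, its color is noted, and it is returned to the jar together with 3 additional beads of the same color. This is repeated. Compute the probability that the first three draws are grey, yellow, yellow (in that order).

Track the composition after each reinforcement of +3.
P = (7/11) · (4/14) · (7/17) = 14/187 ≈ 0.0749.

14/187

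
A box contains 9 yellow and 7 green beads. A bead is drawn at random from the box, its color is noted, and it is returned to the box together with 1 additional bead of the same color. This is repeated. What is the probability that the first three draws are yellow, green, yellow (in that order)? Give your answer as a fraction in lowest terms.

35/272

Track the composition after each reinforcement of +1.
P = (9/16) · (7/17) · (10/18) = 35/272 ≈ 0.1287.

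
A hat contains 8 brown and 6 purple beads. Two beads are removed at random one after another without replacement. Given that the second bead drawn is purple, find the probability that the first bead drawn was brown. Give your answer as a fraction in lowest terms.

8/13

P(first=brown and the second bead drawn is purple) = (8/14)·(6/13) = 24/91.
P(the second bead drawn is purple) = Σ over first color = 24/91 + 15/91 = 3/7.
By Bayes, P(first=brown | the second bead drawn is purple) = 24/91 / 3/7 = 8/13 ≈ 0.6154.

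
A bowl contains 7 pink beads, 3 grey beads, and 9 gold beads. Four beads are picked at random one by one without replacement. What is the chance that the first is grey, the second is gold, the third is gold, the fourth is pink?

Multiply the conditional probability of each draw in order, without replacement, so each draw removes one from its color and from the total.
P = (3/19) · (9/18) · (8/17) · (7/16) = 21/1292 ≈ 0.0163.

21/1292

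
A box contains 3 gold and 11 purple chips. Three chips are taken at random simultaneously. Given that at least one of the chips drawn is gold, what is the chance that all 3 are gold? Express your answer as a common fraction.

P(all 3 gold) = C(3,3)/C(14,3) = 1/364; P(at least one gold) = 1 − C(11,3)/C(14,3) = 199/364.
Since 'all 3 gold' ⊆ 'at least one gold', P(all 3 | at least one) = 1/364 / 199/364 = 1/199 ≈ 0.0050.

1/199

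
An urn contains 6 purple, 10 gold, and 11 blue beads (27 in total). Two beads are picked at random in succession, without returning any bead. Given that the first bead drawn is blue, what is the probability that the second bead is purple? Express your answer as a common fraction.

3/13

After removing 1 blue, the urn has 6 purple out of 26 remaining.
P(second is purple | given) = 6/26 = 3/13 ≈ 0.2308.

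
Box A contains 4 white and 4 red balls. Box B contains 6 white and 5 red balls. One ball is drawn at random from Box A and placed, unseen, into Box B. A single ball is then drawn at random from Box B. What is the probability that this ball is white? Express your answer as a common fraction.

Condition on how many of the transferred balls are white (from Box A: 4 white of 8; then Box B has 12 total).
  0 white: C(4,0)C(4,1)/C(8,1) = 1/2; then P = 6/12
  1 white: C(4,1)C(4,0)/C(8,1) = 1/2; then P = 7/12
P(white from Box B) = 13/24 ≈ 0.5417.

13/24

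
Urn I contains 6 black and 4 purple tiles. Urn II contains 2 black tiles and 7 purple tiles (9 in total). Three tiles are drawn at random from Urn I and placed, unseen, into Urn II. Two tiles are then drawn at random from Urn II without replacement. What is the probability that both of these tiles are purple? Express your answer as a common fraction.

149/330

Condition on how many of the transferred tiles are purple (from Urn I: 4 purple of 10; then Urn II has 12 total).
  0 purple: C(4,0)C(6,3)/C(10,3) = 1/6; then P = C(7,2)/C(12,2) = 7/22
  1 purple: C(4,1)C(6,2)/C(10,3) = 1/2; then P = C(8,2)/C(12,2) = 14/33
  2 purple: C(4,2)C(6,1)/C(10,3) = 3/10; then P = C(9,2)/C(12,2) = 6/11
  3 purple: C(4,3)C(6,0)/C(10,3) = 1/30; then P = C(10,2)/C(12,2) = 15/22
P(both purple) = 149/330 ≈ 0.4515.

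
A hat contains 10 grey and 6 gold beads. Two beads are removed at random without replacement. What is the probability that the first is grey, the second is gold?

Multiply the conditional probability of each draw in order, without replacement, so each draw removes one from its color and from the total.
P = (10/16) · (6/15) = 1/4 ≈ 0.2500.

1/4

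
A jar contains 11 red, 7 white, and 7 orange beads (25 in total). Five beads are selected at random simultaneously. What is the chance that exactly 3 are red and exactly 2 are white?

Unordered draws without replacement: count favorable combinations over C(25,5).
Favorable = C(11,3) · C(7,2) · C(7,0) = 3465; total = C(25,5) = 53130.
P = 3465/53130 = 3/46 ≈ 0.0652.

3/46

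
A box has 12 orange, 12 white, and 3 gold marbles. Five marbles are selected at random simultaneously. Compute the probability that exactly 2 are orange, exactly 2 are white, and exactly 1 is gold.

242/1495

Unordered draws without replacement: count favorable combinations over C(27,5).
Favorable = C(12,2) · C(12,2) · C(3,1) = 13068; total = C(27,5) = 80730.
P = 13068/80730 = 242/1495 ≈ 0.1619.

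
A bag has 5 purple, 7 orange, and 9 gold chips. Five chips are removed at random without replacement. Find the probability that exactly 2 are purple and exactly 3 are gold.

Unordered draws without replacement: count favorable combinations over C(21,5).
Favorable = C(5,2) · C(7,0) · C(9,3) = 840; total = C(21,5) = 20349.
P = 840/20349 = 40/969 ≈ 0.0413.

40/969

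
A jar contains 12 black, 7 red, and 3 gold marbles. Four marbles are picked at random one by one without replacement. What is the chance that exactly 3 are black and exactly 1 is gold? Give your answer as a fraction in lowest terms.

Unordered draws without replacement: count favorable combinations over C(22,4).
Favorable = C(12,3) · C(7,0) · C(3,1) = 660; total = C(22,4) = 7315.
P = 660/7315 = 12/133 ≈ 0.0902.

12/133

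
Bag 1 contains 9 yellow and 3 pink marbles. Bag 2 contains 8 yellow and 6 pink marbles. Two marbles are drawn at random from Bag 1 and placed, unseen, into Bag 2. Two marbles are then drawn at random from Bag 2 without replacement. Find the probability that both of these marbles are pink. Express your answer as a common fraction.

Condition on how many of the transferred marbles are pink (from Bag 1: 3 pink of 12; then Bag 2 has 16 total).
  0 pink: C(3,0)C(9,2)/C(12,2) = 6/11; then P = C(6,2)/C(16,2) = 1/8
  1 pink: C(3,1)C(9,1)/C(12,2) = 9/22; then P = C(7,2)/C(16,2) = 7/40
  2 pink: C(3,2)C(9,0)/C(12,2) = 1/22; then P = C(8,2)/C(16,2) = 7/30
P(both pink) = 397/2640 ≈ 0.1504.

397/2640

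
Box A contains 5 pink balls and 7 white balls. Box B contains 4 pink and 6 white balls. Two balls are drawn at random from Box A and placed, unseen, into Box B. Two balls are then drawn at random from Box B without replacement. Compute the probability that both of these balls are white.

491/1452

Condition on how many of the transferred balls are white (from Box A: 7 white of 12; then Box B has 12 total).
  0 white: C(7,0)C(5,2)/C(12,2) = 5/33; then P = C(6,2)/C(12,2) = 5/22
  1 white: C(7,1)C(5,1)/C(12,2) = 35/66; then P = C(7,2)/C(12,2) = 7/22
  2 white: C(7,2)C(5,0)/C(12,2) = 7/22; then P = C(8,2)/C(12,2) = 14/33
P(both white) = 491/1452 ≈ 0.3382.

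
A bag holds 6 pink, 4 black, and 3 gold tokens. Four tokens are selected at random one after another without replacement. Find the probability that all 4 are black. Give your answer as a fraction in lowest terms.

Unordered draws without replacement: count favorable combinations over C(13,4).
Favorable = C(6,0) · C(4,4) · C(3,0) = 1; total = C(13,4) = 715.
P = 1/715 = 1/715 ≈ 0.0014.

1/715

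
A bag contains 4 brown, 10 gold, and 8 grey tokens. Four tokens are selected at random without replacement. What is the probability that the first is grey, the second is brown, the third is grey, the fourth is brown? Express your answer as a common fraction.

Multiply the conditional probability of each draw in order, without replacement, so each draw removes one from its color and from the total.
P = (8/22) · (4/21) · (7/20) · (3/19) = 4/1045 ≈ 0.0038.

4/1045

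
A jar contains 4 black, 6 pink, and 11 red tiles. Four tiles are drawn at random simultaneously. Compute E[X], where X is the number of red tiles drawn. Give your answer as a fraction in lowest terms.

44/21

By linearity of expectation, E[X] = Σ P(draw i is red); by symmetry each draw (even without replacement) has P(red) = 11/21.
E[X] = 4 · 11/21 = 44/21 ≈ 2.0952.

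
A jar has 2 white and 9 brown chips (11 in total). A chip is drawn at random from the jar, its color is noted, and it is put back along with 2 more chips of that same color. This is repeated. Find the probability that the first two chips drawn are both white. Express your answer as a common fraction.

After a white draw the jar holds 4 white out of 13.
P = (2/11)·(4/13) = 8/143 ≈ 0.0559.

8/143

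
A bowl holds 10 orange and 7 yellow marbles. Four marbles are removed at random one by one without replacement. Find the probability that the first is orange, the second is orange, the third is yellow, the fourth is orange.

Multiply the conditional probability of each draw in order, without replacement, so each draw removes one from its color and from the total.
P = (10/17) · (9/16) · (7/15) · (8/14) = 3/34 ≈ 0.0882.

3/34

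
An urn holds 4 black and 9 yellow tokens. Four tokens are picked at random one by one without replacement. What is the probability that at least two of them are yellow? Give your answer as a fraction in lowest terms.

Sum the hypergeometric tail for j = 2,…,4 yellow tokens.
Favorable = C(9,2)·C(4,2) + C(9,3)·C(4,1) + C(9,4)·C(4,0) = 678; total = C(13,4) = 715.
P = 678/715 = 678/715 ≈ 0.9483.

678/715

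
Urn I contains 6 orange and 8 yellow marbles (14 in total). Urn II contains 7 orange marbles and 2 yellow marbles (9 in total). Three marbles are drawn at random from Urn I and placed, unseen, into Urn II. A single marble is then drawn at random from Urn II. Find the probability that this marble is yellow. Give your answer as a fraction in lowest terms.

Condition on how many of the transferred marbles are yellow (from Urn I: 8 yellow of 14; then Urn II has 12 total).
  0 yellow: C(8,0)C(6,3)/C(14,3) = 5/91; then P = 2/12
  1 yellow: C(8,1)C(6,2)/C(14,3) = 30/91; then P = 3/12
  2 yellow: C(8,2)C(6,1)/C(14,3) = 6/13; then P = 4/12
  3 yellow: C(8,3)C(6,0)/C(14,3) = 2/13; then P = 5/12
P(yellow from Urn II) = 13/42 ≈ 0.3095.

13/42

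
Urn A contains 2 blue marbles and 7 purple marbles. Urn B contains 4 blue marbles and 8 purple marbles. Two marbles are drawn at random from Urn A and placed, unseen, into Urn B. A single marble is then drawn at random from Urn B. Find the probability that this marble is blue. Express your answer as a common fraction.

Condition on how many of the transferred marbles are blue (from Urn A: 2 blue of 9; then Urn B has 14 total).
  0 blue: C(2,0)C(7,2)/C(9,2) = 7/12; then P = 4/14
  1 blue: C(2,1)C(7,1)/C(9,2) = 7/18; then P = 5/14
  2 blue: C(2,2)C(7,0)/C(9,2) = 1/36; then P = 6/14
P(blue from Urn B) = 20/63 ≈ 0.3175.

20/63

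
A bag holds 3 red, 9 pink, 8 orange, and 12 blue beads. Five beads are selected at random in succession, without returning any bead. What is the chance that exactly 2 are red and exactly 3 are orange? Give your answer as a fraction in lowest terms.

3/3596

Unordered draws without replacement: count favorable combinations over C(32,5).
Favorable = C(3,2) · C(9,0) · C(8,3) · C(12,0) = 168; total = C(32,5) = 201376.
P = 168/201376 = 3/3596 ≈ 0.0008.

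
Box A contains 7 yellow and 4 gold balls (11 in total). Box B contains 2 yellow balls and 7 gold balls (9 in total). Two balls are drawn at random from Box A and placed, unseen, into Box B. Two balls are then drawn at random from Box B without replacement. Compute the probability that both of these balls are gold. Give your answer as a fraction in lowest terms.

Condition on how many of the transferred balls are gold (from Box A: 4 gold of 11; then Box B has 11 total).
  0 gold: C(4,0)C(7,2)/C(11,2) = 21/55; then P = C(7,2)/C(11,2) = 21/55
  1 gold: C(4,1)C(7,1)/C(11,2) = 28/55; then P = C(8,2)/C(11,2) = 28/55
  2 gold: C(4,2)C(7,0)/C(11,2) = 6/55; then P = C(9,2)/C(11,2) = 36/55
P(both gold) = 131/275 ≈ 0.4764.

131/275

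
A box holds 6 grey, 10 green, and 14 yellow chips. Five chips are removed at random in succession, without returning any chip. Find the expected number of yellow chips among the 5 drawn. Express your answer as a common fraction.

7/3

By linearity of expectation, E[X] = Σ P(draw i is yellow); by symmetry each draw (even without replacement) has P(yellow) = 14/30.
E[X] = 5 · 14/30 = 7/3 ≈ 2.3333.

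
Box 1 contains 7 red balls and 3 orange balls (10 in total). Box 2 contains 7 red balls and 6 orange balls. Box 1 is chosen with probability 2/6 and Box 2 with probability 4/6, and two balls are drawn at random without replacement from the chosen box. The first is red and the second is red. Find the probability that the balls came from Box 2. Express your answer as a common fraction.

P(E | Box 1) = 7/15; P(E | Box 2) = 7/26.
P(E) = 1/3·7/15 + 2/3·7/26 = 196/585.
By Bayes' rule, P(Box 2 | E) = 7/39 / 196/585 = 15/28 ≈ 0.5357.

15/28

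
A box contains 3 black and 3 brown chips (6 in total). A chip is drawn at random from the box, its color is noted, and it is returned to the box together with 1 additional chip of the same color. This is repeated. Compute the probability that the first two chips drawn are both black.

After a black draw the box holds 4 black out of 7.
P = (3/6)·(4/7) = 2/7 ≈ 0.2857.

2/7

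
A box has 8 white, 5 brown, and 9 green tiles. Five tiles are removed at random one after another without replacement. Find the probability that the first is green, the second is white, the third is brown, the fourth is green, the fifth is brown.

16/4389

Multiply the conditional probability of each draw in order, without replacement, so each draw removes one from its color and from the total.
P = (9/22) · (8/21) · (5/20) · (8/19) · (4/18) = 16/4389 ≈ 0.0036.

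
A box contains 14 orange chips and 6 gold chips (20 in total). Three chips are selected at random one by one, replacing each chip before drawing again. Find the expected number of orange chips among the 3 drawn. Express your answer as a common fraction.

21/10

By linearity of expectation, E[X] = Σ P(draw i is orange); each independent draw has P(orange) = 14/20.
E[X] = 3 · 14/20 = 21/10 ≈ 2.1000.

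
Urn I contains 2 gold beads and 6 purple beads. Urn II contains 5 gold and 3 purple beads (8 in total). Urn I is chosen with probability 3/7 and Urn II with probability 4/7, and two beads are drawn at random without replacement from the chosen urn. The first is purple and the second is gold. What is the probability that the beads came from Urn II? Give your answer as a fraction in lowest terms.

5/8

P(E | Urn I) = 3/14; P(E | Urn II) = 15/56.
P(E) = 3/7·3/14 + 4/7·15/56 = 12/49.
By Bayes' rule, P(Urn II | E) = 15/98 / 12/49 = 5/8 ≈ 0.6250.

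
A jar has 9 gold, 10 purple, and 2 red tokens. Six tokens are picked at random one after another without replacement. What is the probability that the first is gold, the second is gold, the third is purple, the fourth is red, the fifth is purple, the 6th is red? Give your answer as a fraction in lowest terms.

Multiply the conditional probability of each draw in order, without replacement, so each draw removes one from its color and from the total.
P = (9/21) · (8/20) · (10/19) · (2/18) · (9/17) · (1/16) = 3/9044 ≈ 0.0003.

3/9044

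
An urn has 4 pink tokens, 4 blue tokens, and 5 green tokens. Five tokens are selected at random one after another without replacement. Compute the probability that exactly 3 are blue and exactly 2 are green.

40/1287

Unordered draws without replacement: count favorable combinations over C(13,5).
Favorable = C(4,0) · C(4,3) · C(5,2) = 40; total = C(13,5) = 1287.
P = 40/1287 = 40/1287 ≈ 0.0311.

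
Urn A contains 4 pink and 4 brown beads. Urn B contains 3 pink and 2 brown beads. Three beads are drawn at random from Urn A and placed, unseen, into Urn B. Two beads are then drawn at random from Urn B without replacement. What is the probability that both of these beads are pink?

57/196

Condition on how many of the transferred beads are pink (from Urn A: 4 pink of 8; then Urn B has 8 total).
  0 pink: C(4,0)C(4,3)/C(8,3) = 1/14; then P = C(3,2)/C(8,2) = 3/28
  1 pink: C(4,1)C(4,2)/C(8,3) = 3/7; then P = C(4,2)/C(8,2) = 3/14
  2 pink: C(4,2)C(4,1)/C(8,3) = 3/7; then P = C(5,2)/C(8,2) = 5/14
  3 pink: C(4,3)C(4,0)/C(8,3) = 1/14; then P = C(6,2)/C(8,2) = 15/28
P(both pink) = 57/196 ≈ 0.2908.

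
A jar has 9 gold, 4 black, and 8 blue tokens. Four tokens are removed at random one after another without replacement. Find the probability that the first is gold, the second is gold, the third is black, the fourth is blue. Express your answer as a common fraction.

Multiply the conditional probability of each draw in order, without replacement, so each draw removes one from its color and from the total.
P = (9/21) · (8/20) · (4/19) · (8/18) = 32/1995 ≈ 0.0160.

32/1995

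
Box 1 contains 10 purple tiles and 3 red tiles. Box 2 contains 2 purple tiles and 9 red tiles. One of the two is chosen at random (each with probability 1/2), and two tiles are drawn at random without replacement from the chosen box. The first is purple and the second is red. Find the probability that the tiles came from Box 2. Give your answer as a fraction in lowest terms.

P(E | Box 1) = 5/26; P(E | Box 2) = 9/55.
P(E) = 1/2·5/26 + 1/2·9/55 = 509/2860.
By Bayes' rule, P(Box 2 | E) = 9/110 / 509/2860 = 234/509 ≈ 0.4597.

234/509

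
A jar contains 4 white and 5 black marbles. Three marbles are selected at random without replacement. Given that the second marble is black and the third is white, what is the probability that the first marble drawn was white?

3/7

P(first=white and the second marble is black and the third is white) = (4/9)·(5/8)·(3/7) = 5/42.
P(E) = Σ over first color = 5/42 + 10/63 = 5/18.
By Bayes, P(first=white | E) = 5/42 / 5/18 = 3/7 ≈ 0.4286.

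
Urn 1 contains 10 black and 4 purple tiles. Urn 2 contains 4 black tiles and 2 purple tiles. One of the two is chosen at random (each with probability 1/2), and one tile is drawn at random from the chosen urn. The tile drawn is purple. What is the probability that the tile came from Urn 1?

P(purple | Urn 1) = 2/7; P(purple | Urn 2) = 1/3.
P(purple) = 1/2·2/7 + 1/2·1/3 = 13/42.
By Bayes' rule, P(Urn 1 | purple) = 1/7 / 13/42 = 6/13 ≈ 0.4615.

6/13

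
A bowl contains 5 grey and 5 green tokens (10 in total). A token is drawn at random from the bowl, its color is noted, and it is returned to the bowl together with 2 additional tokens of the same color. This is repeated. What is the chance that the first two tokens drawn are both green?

7/24

After a green draw the bowl holds 7 green out of 12.
P = (5/10)·(7/12) = 7/24 ≈ 0.2917.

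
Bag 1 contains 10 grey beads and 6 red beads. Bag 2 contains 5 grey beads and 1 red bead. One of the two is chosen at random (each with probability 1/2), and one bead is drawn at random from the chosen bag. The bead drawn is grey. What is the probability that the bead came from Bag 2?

4/7

P(grey | Bag 1) = 5/8; P(grey | Bag 2) = 5/6.
P(grey) = 1/2·5/8 + 1/2·5/6 = 35/48.
By Bayes' rule, P(Bag 2 | grey) = 5/12 / 35/48 = 4/7 ≈ 0.5714.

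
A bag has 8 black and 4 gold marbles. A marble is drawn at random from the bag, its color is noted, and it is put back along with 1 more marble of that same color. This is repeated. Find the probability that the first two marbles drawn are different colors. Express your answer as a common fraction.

16/39

Either gold then black, or black then gold; after the first draw the total is 13.
P = (4/12)·(8/13) + (8/12)·(4/13) = 16/39 ≈ 0.4103.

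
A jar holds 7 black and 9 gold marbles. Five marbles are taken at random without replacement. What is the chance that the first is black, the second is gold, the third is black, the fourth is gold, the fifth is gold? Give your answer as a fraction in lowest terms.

Multiply the conditional probability of each draw in order, without replacement, so each draw removes one from its color and from the total.
P = (7/16) · (9/15) · (6/14) · (8/13) · (7/12) = 21/520 ≈ 0.0404.

21/520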